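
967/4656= 967/4656=0.21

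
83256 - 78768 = 4488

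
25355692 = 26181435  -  825743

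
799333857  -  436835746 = 362498111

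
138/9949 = 138/9949 = 0.01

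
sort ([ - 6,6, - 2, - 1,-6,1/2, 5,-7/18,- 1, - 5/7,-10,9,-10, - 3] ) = [ - 10, - 10,-6, - 6 ,-3,-2,  -  1,-1, -5/7,- 7/18,1/2,5,6,9 ]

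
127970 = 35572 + 92398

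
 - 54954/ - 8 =27477/4  =  6869.25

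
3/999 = 1/333 =0.00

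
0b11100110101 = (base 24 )34l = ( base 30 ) 21f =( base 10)1845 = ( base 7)5244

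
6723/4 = 1680 +3/4 =1680.75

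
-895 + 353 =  - 542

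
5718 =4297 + 1421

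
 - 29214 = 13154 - 42368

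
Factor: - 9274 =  - 2^1 * 4637^1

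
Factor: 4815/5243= 45/49 = 3^2*5^1*7^( - 2)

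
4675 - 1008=3667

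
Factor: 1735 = 5^1*347^1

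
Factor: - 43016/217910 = - 2^2*5^( - 1)*7^(  -  1)*11^( - 1)*19^1 = -  76/385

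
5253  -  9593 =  - 4340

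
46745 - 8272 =38473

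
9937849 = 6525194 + 3412655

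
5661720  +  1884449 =7546169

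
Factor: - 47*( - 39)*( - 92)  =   - 168636 = -2^2 * 3^1 * 13^1*23^1 * 47^1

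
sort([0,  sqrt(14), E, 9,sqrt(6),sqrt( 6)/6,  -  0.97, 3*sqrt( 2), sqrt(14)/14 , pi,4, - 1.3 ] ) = [ - 1.3, - 0.97,0,sqrt(14)/14 , sqrt ( 6)/6, sqrt(6),E, pi,sqrt(14),4, 3*sqrt(2) , 9 ] 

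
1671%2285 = 1671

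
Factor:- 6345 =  - 3^3* 5^1 * 47^1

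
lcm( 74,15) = 1110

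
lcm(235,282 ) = 1410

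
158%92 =66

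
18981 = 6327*3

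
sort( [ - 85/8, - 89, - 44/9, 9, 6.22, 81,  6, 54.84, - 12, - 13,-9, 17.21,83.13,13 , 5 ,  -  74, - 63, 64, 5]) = [ - 89,-74,-63, - 13, - 12, - 85/8, - 9, - 44/9,5,5,6, 6.22,9, 13,17.21,54.84, 64, 81, 83.13]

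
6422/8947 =6422/8947 = 0.72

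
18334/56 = 9167/28=327.39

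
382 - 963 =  - 581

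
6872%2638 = 1596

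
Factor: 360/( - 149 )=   -  2^3*3^2*5^1*149^( - 1 )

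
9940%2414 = 284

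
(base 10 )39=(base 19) 21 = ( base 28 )1B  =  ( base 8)47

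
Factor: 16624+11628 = 28252 = 2^2*7^1*1009^1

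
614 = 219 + 395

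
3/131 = 3/131 = 0.02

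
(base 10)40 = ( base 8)50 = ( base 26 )1e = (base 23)1H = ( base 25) 1f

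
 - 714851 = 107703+-822554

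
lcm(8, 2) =8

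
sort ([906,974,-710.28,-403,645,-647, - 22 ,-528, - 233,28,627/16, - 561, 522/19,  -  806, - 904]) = [- 904, - 806, -710.28, - 647,-561, - 528,-403 ,-233, - 22, 522/19,28, 627/16,645, 906,974] 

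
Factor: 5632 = 2^9*11^1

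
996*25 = 24900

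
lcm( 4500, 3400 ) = 153000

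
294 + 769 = 1063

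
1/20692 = 1/20692 = 0.00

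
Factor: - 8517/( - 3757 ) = 3^1*13^( - 1)*17^( - 1)*167^1 = 501/221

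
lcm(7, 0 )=0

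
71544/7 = 71544/7= 10220.57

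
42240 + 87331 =129571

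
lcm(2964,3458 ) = 20748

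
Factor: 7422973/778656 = 2^ (  -  5)*3^( - 1)*193^1*8111^( - 1)*38461^1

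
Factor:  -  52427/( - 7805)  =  5^( - 1 )*7^(  -  1 )*103^1 * 223^( -1 )*509^1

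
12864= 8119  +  4745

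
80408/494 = 162  +  10/13 =162.77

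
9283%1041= 955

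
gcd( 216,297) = 27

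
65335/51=1281 + 4/51 = 1281.08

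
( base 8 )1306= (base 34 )ku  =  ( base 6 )3142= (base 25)13A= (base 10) 710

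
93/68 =1 + 25/68 =1.37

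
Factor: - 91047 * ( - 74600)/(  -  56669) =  - 6792106200/56669  =  - 2^3*3^1*5^2 * 11^1*31^1*61^( - 1)*89^1*373^1 * 929^( - 1 ) 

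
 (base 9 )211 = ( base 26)6g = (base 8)254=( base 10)172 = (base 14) c4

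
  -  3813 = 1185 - 4998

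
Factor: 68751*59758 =2^1*3^2*7639^1*29879^1 = 4108422258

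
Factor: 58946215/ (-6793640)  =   - 11789243/1358728 = -  2^( - 3)* 7^ ( - 1)* 19^(-1 )*1277^ (-1 )*11789243^1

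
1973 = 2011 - 38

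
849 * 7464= 6336936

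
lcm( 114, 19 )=114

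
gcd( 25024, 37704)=8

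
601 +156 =757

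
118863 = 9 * 13207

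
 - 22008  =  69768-91776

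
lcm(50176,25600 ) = 1254400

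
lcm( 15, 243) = 1215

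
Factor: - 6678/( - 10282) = 63/97  =  3^2*7^1*97^(- 1)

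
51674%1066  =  506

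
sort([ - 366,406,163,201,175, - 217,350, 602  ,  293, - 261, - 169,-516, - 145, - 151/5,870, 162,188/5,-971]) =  [ - 971, - 516,-366, - 261, - 217, - 169,  -  145, - 151/5,188/5, 162,163, 175, 201,293,350,406,  602,870 ]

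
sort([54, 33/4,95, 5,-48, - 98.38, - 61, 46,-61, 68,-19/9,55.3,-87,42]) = [ - 98.38, -87, - 61,-61, - 48, - 19/9,5, 33/4, 42, 46,  54 , 55.3, 68, 95 ] 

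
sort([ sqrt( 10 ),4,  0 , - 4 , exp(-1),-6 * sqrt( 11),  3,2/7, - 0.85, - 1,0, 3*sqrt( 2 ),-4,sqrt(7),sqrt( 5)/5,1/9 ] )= [ - 6 * sqrt( 11), - 4,-4, - 1, - 0.85, 0,  0, 1/9,2/7, exp (  -  1),sqrt( 5 )/5,sqrt( 7 ),3,sqrt( 10), 4, 3*sqrt ( 2)] 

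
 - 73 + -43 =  - 116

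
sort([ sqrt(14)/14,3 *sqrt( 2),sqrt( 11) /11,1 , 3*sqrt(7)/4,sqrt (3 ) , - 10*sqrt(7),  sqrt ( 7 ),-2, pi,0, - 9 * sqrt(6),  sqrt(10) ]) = [-10*sqrt(7 ), - 9*sqrt(6 ), - 2,0,sqrt( 14) /14,  sqrt ( 11 ) /11,  1,sqrt ( 3 ),3*sqrt(7 ) /4,sqrt(7),pi,  sqrt( 10),3*sqrt(2 ) ]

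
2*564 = 1128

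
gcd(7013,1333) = 1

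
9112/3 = 3037 + 1/3 = 3037.33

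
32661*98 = 3200778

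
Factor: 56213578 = 2^1 * 28106789^1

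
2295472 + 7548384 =9843856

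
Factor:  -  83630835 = - 3^2*5^1*563^1*3301^1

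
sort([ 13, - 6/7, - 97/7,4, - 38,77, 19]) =[ - 38,-97/7, -6/7, 4,13,19,77 ] 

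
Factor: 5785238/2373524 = 2^( - 1)*593381^( - 1) * 2892619^1 = 2892619/1186762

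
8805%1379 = 531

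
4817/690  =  4817/690 = 6.98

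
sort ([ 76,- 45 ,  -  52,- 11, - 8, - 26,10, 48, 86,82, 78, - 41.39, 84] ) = [ - 52, - 45, - 41.39,  -  26, - 11, - 8, 10, 48, 76,78, 82, 84, 86 ] 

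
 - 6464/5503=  - 6464/5503 =- 1.17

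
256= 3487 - 3231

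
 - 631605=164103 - 795708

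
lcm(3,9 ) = 9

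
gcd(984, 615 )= 123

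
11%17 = 11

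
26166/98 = 267 = 267.00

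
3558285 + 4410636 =7968921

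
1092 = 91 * 12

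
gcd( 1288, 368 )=184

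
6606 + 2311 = 8917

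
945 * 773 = 730485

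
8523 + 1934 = 10457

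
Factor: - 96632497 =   -  13^1*7433269^1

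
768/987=256/329 = 0.78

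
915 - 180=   735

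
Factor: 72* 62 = 4464 = 2^4*3^2 * 31^1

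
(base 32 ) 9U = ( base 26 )C6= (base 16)13E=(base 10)318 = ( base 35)93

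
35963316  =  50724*709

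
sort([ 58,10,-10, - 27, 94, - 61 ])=[ - 61 ,-27,-10,10,58, 94 ]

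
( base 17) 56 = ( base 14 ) 67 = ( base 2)1011011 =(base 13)70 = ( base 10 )91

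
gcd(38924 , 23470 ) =2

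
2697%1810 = 887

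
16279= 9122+7157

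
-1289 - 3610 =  - 4899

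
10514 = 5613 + 4901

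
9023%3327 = 2369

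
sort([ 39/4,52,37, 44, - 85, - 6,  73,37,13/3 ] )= [ - 85,-6, 13/3,39/4,37, 37, 44,52,73 ] 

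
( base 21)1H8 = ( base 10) 806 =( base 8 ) 1446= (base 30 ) QQ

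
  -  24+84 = 60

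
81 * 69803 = 5654043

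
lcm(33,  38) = 1254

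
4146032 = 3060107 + 1085925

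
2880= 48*60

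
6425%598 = 445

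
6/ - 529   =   - 6/529 = - 0.01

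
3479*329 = 1144591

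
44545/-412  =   - 109+363/412 = - 108.12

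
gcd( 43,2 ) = 1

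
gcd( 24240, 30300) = 6060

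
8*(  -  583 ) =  - 4664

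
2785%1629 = 1156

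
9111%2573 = 1392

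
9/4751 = 9/4751 = 0.00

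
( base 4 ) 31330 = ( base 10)892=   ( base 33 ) R1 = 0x37c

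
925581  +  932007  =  1857588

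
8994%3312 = 2370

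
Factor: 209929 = 209929^1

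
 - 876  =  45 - 921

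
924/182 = 66/13  =  5.08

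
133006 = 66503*2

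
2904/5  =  580+4/5  =  580.80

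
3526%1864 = 1662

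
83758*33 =2764014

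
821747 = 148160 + 673587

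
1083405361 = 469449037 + 613956324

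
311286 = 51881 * 6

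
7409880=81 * 91480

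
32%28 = 4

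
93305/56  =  93305/56 = 1666.16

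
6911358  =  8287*834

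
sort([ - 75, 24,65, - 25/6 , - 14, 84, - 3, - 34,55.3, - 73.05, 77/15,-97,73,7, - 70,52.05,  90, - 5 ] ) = [ - 97, - 75, - 73.05, - 70, - 34, - 14,- 5, - 25/6,-3,77/15,7 , 24,52.05,  55.3 , 65,73,84, 90 ] 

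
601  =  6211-5610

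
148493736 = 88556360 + 59937376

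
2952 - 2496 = 456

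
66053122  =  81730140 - 15677018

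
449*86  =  38614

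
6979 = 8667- 1688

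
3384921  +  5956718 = 9341639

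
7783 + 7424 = 15207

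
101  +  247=348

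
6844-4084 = 2760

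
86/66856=43/33428= 0.00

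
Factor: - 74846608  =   - 2^4*73^1 * 64081^1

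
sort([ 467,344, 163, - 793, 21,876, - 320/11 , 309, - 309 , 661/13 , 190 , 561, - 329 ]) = [  -  793, - 329,-309, - 320/11,  21, 661/13,163 , 190,  309,344, 467,561,876]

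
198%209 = 198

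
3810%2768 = 1042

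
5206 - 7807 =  - 2601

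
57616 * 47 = 2707952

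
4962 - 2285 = 2677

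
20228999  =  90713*223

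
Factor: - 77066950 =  - 2^1* 5^2*17^1*71^1*1277^1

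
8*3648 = 29184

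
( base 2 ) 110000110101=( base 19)8C9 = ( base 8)6065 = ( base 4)300311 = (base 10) 3125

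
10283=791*13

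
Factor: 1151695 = 5^1*230339^1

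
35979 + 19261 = 55240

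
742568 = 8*92821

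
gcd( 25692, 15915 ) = 3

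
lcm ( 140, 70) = 140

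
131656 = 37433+94223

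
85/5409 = 85/5409 = 0.02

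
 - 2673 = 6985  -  9658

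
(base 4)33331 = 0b1111111101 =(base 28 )18d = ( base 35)T6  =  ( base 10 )1021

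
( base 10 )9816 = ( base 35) 80g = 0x2658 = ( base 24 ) H10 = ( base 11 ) 7414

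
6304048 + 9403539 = 15707587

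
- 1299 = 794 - 2093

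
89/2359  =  89/2359 = 0.04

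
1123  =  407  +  716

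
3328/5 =665 + 3/5 = 665.60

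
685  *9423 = 6454755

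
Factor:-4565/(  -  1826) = 5/2=2^(- 1 )*5^1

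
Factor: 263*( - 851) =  - 223813 = - 23^1*37^1*263^1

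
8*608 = 4864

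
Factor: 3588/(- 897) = - 2^2 = - 4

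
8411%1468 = 1071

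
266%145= 121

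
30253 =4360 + 25893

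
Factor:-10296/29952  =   - 11/32 = - 2^( - 5)*11^1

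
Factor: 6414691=599^1* 10709^1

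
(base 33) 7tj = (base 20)119j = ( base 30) 9GJ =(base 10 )8599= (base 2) 10000110010111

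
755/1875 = 151/375 = 0.40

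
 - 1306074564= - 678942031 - 627132533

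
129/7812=43/2604= 0.02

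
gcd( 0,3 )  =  3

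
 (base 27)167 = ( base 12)62a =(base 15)3ED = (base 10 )898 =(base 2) 1110000010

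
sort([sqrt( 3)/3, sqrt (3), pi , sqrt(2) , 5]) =[ sqrt( 3 ) /3, sqrt( 2),  sqrt(3 ),pi,5 ] 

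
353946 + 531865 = 885811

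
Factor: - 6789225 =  - 3^1*5^2 * 90523^1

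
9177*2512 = 23052624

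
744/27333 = 248/9111 = 0.03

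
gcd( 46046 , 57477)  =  161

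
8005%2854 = 2297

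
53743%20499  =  12745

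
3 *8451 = 25353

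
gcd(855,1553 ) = 1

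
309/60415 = 309/60415 = 0.01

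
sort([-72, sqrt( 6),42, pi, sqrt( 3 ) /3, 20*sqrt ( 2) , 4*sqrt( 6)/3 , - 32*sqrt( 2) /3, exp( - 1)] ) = [ - 72, - 32*sqrt(2) /3,  exp( - 1 ), sqrt(3)/3,sqrt ( 6),pi , 4*sqrt ( 6) /3,20* sqrt(2),42 ]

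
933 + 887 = 1820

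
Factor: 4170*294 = 2^2*3^2*5^1 * 7^2 * 139^1 = 1225980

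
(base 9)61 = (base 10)55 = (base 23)29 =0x37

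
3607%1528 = 551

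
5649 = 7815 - 2166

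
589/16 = 589/16=36.81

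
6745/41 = 6745/41 = 164.51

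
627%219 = 189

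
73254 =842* 87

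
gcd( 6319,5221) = 1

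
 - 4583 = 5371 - 9954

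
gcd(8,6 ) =2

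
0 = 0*2299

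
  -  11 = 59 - 70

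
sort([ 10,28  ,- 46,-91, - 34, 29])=[ - 91, - 46, - 34, 10,  28, 29 ] 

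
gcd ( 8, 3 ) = 1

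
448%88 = 8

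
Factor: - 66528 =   -  2^5*3^3*7^1*11^1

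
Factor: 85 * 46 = 3910 = 2^1*5^1 * 17^1*23^1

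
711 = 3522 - 2811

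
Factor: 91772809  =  91772809^1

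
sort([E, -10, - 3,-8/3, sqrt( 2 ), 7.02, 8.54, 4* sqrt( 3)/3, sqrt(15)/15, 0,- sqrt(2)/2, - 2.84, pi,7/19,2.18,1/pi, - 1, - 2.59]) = [ - 10,- 3, - 2.84,  -  8/3,-2.59,-1,  -  sqrt( 2 )/2,  0, sqrt( 15 ) /15,1/pi , 7/19, sqrt( 2), 2.18 , 4*sqrt( 3)/3,E, pi, 7.02,  8.54 ]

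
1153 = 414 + 739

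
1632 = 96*17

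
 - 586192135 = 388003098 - 974195233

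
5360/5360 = 1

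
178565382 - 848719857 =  - 670154475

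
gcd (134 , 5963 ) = 67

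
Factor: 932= 2^2* 233^1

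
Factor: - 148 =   -  2^2*37^1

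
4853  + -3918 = 935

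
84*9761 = 819924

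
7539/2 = 7539/2 =3769.50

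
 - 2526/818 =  -1263/409 =- 3.09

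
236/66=118/33=   3.58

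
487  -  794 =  - 307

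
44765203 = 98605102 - 53839899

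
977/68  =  14 + 25/68= 14.37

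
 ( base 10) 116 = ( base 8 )164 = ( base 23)51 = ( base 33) 3h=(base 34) 3E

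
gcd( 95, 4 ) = 1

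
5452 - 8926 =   -  3474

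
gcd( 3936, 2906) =2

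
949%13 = 0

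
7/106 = 7/106 = 0.07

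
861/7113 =287/2371 = 0.12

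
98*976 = 95648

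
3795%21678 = 3795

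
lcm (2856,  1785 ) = 14280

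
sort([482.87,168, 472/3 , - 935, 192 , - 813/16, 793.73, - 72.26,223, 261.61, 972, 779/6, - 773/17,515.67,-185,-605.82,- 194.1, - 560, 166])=[  -  935 ,-605.82,- 560,  -  194.1, - 185, - 72.26, - 813/16 , - 773/17, 779/6,472/3, 166,168,192 , 223, 261.61,482.87, 515.67, 793.73, 972]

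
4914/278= 2457/139=17.68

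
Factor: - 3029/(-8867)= 13^1*233^1 * 8867^( - 1 ) 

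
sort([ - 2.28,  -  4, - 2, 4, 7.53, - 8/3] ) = [ - 4, - 8/3, - 2.28, - 2,4, 7.53 ] 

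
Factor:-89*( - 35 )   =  5^1*7^1*89^1= 3115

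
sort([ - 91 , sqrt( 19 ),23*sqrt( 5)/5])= [ - 91, sqrt ( 19 ), 23*sqrt ( 5)/5 ] 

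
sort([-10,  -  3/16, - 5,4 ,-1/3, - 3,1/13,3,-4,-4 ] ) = [-10, - 5, - 4, - 4, - 3, - 1/3,  -  3/16,1/13, 3,4] 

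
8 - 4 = 4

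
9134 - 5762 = 3372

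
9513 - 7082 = 2431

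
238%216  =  22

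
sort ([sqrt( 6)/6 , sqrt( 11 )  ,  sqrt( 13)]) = [ sqrt( 6 )/6 , sqrt( 11),sqrt( 13 )] 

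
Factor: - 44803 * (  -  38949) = 3^1*11^1 * 4073^1 * 12983^1 = 1745032047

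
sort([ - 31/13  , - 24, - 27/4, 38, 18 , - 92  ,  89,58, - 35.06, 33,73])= [ - 92, - 35.06,-24, - 27/4, - 31/13, 18, 33, 38, 58, 73,89 ]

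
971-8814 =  - 7843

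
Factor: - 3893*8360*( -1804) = 58712045920 =2^5* 5^1*11^2* 17^1*19^1* 41^1 * 229^1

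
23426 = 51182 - 27756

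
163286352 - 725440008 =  -562153656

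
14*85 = 1190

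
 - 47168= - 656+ - 46512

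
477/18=26 + 1/2 = 26.50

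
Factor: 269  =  269^1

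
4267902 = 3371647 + 896255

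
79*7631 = 602849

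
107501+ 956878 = 1064379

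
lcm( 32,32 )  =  32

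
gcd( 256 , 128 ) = 128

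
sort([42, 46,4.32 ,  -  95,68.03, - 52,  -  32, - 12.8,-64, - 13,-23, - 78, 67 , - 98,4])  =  [ - 98, - 95 , - 78, - 64, - 52, - 32, - 23, - 13, - 12.8,4,4.32,42,46,67,68.03 ]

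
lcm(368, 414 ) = 3312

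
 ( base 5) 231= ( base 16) 42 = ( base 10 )66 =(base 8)102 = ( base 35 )1v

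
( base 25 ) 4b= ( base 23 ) 4J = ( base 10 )111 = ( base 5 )421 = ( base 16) 6F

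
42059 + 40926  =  82985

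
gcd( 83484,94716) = 108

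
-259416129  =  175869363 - 435285492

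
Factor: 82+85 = 167 = 167^1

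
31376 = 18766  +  12610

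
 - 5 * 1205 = - 6025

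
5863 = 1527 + 4336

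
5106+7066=12172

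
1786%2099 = 1786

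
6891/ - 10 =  - 6891/10 = -  689.10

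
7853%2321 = 890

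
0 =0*71146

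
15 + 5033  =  5048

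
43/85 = 43/85 = 0.51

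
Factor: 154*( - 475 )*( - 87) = 2^1*3^1*5^2 * 7^1*11^1*19^1*29^1 = 6364050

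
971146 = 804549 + 166597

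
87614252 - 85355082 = 2259170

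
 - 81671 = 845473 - 927144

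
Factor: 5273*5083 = 13^1*17^1*23^1*5273^1 = 26802659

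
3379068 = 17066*198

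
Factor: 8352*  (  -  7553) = -2^5*3^2*7^1 * 13^1*29^1*83^1 = - 63082656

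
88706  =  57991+30715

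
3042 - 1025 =2017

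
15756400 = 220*71620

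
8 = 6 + 2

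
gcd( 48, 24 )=24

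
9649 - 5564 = 4085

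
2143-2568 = - 425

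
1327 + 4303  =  5630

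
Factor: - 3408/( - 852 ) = 2^2 = 4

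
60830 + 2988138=3048968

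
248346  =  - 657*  ( - 378 ) 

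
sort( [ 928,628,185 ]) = [185,628,928] 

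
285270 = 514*555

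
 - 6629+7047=418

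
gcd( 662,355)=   1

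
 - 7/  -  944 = 7/944 = 0.01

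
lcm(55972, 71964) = 503748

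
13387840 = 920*14552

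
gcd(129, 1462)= 43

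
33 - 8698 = -8665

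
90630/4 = 45315/2 = 22657.50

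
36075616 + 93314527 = 129390143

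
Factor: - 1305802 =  - 2^1*23^1*28387^1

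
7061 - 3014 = 4047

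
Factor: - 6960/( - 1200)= 5^ ( - 1)*29^1 = 29/5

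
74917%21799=9520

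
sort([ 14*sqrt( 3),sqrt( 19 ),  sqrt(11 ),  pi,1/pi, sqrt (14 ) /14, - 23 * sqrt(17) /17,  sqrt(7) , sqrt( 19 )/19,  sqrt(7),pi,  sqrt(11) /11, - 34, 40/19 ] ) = [ - 34, - 23*sqrt (17)/17, sqrt(19) /19  ,  sqrt(14) /14,sqrt(11) /11, 1/pi,40/19 , sqrt( 7),  sqrt(7),pi, pi, sqrt(11),sqrt(19), 14*sqrt( 3)] 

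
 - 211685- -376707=165022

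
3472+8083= 11555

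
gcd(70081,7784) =1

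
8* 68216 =545728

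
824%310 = 204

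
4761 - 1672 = 3089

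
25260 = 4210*6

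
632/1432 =79/179 = 0.44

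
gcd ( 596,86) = 2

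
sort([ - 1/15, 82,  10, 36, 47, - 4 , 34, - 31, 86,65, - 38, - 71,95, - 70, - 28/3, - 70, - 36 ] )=[ -71, - 70,  -  70, - 38, - 36, - 31, - 28/3, - 4, - 1/15, 10, 34, 36, 47,  65,82, 86 , 95 ]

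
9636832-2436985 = 7199847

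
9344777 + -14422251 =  - 5077474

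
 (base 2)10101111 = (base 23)7E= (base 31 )5k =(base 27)6d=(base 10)175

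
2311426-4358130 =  - 2046704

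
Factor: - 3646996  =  -2^2 * 911749^1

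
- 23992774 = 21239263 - 45232037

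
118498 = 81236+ 37262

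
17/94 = 17/94 = 0.18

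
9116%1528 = 1476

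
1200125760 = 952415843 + 247709917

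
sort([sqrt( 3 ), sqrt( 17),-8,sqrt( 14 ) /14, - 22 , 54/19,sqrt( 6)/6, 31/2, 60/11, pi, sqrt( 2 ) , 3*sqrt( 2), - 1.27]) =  [ - 22, - 8, - 1.27, sqrt( 14 ) /14, sqrt ( 6 )/6, sqrt( 2), sqrt(3), 54/19,pi, sqrt(  17),3*sqrt( 2),60/11, 31/2]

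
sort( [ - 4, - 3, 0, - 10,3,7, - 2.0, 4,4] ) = [ - 10, - 4, - 3,-2.0,0,  3, 4,4 , 7]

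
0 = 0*821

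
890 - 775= 115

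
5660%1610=830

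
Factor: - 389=-389^1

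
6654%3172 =310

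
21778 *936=20384208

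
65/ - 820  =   - 1 + 151/164  =  - 0.08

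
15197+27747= 42944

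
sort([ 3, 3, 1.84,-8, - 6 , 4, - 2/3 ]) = [ - 8, - 6 , - 2/3, 1.84,3, 3, 4] 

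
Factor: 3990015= 3^2*5^1 * 88667^1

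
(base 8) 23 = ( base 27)j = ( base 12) 17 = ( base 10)19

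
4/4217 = 4/4217 = 0.00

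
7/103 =7/103 = 0.07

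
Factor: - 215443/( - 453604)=2^( - 2 )*151^( - 1)*751^( - 1)* 215443^1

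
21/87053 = 21/87053=0.00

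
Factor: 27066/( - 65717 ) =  - 2^1 * 3^1 *13^1* 347^1*65717^(-1 ) 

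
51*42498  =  2167398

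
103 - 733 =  - 630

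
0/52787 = 0=0.00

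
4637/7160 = 4637/7160 = 0.65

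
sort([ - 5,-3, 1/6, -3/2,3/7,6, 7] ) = [-5,- 3, - 3/2, 1/6, 3/7, 6, 7]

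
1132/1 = 1132 =1132.00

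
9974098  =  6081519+3892579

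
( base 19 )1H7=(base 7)2005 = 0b1010110011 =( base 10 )691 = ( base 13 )412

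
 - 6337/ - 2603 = 6337/2603 = 2.43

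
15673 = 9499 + 6174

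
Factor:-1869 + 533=  -  2^3 * 167^1 = - 1336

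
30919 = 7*4417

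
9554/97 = 98 + 48/97 =98.49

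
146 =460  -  314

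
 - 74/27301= - 1 + 27227/27301 = -  0.00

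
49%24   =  1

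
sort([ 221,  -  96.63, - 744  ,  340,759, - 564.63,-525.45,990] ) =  [ - 744, - 564.63, - 525.45, -96.63,221,340  ,  759,990]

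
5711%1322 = 423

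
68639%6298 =5659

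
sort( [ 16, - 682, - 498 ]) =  [ - 682 , - 498, 16] 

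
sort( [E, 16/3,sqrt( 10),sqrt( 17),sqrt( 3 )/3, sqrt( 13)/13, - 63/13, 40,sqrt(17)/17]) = [ - 63/13, sqrt(17) /17,sqrt(13)/13,sqrt( 3 )/3, E , sqrt ( 10), sqrt(17),16/3,40 ]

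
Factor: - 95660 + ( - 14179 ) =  - 109839=- 3^1 *19^1*41^1 * 47^1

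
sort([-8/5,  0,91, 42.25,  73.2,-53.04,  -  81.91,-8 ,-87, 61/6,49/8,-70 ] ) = [-87,-81.91, - 70,-53.04,-8,-8/5,0, 49/8,61/6, 42.25,73.2, 91]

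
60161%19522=1595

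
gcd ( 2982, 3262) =14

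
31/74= 31/74=0.42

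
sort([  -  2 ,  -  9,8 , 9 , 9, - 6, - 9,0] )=[ - 9,- 9,  -  6, - 2, 0 , 8,9,  9]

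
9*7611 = 68499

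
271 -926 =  -655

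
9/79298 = 9/79298 =0.00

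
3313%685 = 573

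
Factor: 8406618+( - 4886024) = 2^1*7^1 * 11^1*22861^1 = 3520594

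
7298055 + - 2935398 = 4362657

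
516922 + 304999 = 821921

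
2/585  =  2/585 = 0.00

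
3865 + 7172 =11037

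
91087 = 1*91087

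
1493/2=1493/2= 746.50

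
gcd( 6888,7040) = 8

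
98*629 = 61642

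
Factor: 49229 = 19^1*2591^1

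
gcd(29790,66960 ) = 90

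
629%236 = 157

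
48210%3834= 2202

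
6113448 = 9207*664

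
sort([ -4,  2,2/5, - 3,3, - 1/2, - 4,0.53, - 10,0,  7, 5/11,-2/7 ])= [  -  10, - 4, - 4, - 3, - 1/2, - 2/7,0 , 2/5, 5/11, 0.53, 2, 3 , 7 ]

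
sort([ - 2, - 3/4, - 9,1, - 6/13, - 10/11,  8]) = [ - 9, - 2,  -  10/11, -3/4, - 6/13,1, 8]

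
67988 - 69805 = -1817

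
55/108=55/108 =0.51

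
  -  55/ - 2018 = 55/2018  =  0.03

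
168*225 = 37800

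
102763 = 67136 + 35627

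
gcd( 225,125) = 25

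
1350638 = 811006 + 539632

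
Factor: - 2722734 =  - 2^1*3^4*7^5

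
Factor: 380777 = 380777^1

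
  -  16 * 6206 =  - 99296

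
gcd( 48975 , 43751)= 653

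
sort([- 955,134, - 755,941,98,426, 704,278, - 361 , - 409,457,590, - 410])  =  [ - 955, - 755,  -  410 , - 409,  -  361,98,134,278,426,457,590,704,  941 ]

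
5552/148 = 37  +  19/37 = 37.51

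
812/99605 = 812/99605 = 0.01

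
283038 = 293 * 966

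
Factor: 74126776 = 2^3*9265847^1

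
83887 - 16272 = 67615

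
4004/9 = 4004/9 = 444.89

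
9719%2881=1076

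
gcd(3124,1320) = 44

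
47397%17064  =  13269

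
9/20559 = 3/6853 = 0.00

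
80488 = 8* 10061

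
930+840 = 1770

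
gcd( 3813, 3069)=93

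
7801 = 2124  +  5677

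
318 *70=22260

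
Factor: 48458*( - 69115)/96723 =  - 3349174670/96723 = -2^1*3^( - 2 )*5^1*11^( - 1 )*23^1 * 601^1*977^( - 1 )*24229^1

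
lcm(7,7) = 7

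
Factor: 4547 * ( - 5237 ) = -23812639 = -4547^1*5237^1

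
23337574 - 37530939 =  - 14193365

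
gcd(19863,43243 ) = 1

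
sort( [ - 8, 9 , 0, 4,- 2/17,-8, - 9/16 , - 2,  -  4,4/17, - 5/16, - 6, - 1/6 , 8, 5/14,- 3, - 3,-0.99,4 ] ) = [ - 8, - 8, - 6,  -  4, - 3,-3, - 2, - 0.99, - 9/16,-5/16 , - 1/6, - 2/17, 0,  4/17, 5/14, 4,4, 8 , 9]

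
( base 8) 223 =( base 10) 147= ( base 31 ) 4N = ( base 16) 93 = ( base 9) 173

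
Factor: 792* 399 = 2^3 * 3^3*7^1*11^1 * 19^1  =  316008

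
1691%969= 722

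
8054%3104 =1846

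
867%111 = 90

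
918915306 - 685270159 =233645147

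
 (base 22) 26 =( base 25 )20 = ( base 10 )50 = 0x32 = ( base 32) 1i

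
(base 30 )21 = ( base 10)61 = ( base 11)56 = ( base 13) 49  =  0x3D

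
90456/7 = 90456/7 = 12922.29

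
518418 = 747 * 694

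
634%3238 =634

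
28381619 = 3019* 9401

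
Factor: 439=439^1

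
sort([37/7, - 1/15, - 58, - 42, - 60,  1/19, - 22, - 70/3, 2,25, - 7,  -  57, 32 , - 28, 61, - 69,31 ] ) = [ - 69, - 60, - 58, - 57, - 42, - 28,-70/3, - 22, - 7, - 1/15 , 1/19, 2, 37/7,25, 31,32, 61]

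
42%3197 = 42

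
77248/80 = 4828/5 = 965.60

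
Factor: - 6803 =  - 6803^1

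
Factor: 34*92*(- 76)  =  -2^5 *17^1*19^1*23^1=- 237728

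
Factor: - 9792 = -2^6*3^2*17^1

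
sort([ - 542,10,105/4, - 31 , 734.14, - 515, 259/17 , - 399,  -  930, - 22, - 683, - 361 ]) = [-930, - 683, - 542,-515 , - 399, - 361, - 31 , - 22, 10,259/17, 105/4,734.14]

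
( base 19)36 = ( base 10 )63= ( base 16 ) 3f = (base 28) 27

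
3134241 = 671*4671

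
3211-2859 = 352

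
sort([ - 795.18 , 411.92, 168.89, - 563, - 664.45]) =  [-795.18, - 664.45, - 563, 168.89,  411.92 ]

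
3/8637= 1/2879 = 0.00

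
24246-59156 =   -  34910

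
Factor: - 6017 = - 11^1*547^1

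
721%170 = 41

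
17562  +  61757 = 79319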